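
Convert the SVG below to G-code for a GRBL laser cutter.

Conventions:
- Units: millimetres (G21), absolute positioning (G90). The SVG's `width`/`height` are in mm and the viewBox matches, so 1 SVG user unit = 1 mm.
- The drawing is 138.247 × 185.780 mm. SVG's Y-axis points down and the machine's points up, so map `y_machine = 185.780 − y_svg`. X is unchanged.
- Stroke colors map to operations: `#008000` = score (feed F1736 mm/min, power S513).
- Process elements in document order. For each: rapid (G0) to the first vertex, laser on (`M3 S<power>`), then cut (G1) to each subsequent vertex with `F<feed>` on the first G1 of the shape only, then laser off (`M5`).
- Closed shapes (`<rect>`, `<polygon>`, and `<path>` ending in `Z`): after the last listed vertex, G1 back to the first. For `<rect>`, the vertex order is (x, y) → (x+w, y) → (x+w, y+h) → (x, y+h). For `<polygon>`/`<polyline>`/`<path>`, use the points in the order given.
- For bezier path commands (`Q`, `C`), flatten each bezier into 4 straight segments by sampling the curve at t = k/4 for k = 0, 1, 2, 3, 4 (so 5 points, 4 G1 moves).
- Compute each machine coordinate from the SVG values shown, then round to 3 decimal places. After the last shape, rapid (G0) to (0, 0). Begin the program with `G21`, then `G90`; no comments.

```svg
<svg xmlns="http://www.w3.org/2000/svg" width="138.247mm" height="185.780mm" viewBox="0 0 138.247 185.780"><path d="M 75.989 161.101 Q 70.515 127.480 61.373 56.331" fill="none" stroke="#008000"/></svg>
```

1 u = 1 mm; y_m = 185.780 − y.

[1] `<path>` quadratic bezier, #008000→score S513 F1736: (75.989,24.679) → (73.023,43.835) → (69.598,67.682) → (65.715,96.220) → (61.373,129.449)

G21
G90
G0 X75.989 Y24.679
M3 S513
G1 X73.023 Y43.835 F1736
G1 X69.598 Y67.682
G1 X65.715 Y96.220
G1 X61.373 Y129.449
M5
G0 X0.000 Y0.000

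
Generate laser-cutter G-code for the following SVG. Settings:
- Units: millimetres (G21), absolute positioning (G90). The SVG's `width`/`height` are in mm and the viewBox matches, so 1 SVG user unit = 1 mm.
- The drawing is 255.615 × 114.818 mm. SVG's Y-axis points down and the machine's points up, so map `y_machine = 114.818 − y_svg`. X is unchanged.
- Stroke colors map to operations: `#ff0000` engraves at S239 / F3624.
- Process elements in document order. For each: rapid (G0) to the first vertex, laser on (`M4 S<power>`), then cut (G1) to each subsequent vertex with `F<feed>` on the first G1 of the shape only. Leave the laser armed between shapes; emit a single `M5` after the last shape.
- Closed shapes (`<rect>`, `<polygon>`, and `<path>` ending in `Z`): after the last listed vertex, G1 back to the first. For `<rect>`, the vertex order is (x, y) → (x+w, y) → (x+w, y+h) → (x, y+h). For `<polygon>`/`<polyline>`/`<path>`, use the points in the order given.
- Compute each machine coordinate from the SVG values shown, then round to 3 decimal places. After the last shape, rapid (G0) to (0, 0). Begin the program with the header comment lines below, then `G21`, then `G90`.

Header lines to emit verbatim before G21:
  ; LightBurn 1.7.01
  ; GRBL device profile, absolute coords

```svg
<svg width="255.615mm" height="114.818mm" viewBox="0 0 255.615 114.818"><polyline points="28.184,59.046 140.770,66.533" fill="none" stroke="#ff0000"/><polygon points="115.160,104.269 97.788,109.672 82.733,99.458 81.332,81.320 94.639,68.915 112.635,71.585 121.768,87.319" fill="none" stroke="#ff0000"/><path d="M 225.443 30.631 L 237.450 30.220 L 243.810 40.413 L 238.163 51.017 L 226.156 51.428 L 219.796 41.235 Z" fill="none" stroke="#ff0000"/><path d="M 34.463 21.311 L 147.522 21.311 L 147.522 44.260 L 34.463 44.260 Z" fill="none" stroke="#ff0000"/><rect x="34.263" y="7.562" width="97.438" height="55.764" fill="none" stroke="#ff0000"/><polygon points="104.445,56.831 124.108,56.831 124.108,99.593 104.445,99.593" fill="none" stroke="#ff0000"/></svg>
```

viewBox `0 0 255.615 114.818` with mm width/height → 1 unit = 1 mm. Flip: y_m = 114.818 − y_svg.

**Shape 1** — `<polyline>` line segment, stroke `#ff0000` → engrave (S239, F3624). Machine vertices: (28.184,55.772) → (140.770,48.285). Open path.

**Shape 2** — `<polygon>` regular polygon, stroke `#ff0000` → engrave (S239, F3624). Machine vertices: (115.160,10.549) → (97.788,5.146) → (82.733,15.360) → (81.332,33.498) → (94.639,45.903) → (112.635,43.233) → (121.768,27.499) → (115.160,10.549). Closed: final G1 returns to the first vertex.

**Shape 3** — `<path>` regular polygon, stroke `#ff0000` → engrave (S239, F3624). Machine vertices: (225.443,84.187) → (237.450,84.598) → (243.810,74.405) → (238.163,63.801) → (226.156,63.390) → (219.796,73.583) → (225.443,84.187). Closed: final G1 returns to the first vertex.

**Shape 4** — `<path>` rectangle, stroke `#ff0000` → engrave (S239, F3624). Machine vertices: (34.463,93.507) → (147.522,93.507) → (147.522,70.558) → (34.463,70.558) → (34.463,93.507). Closed: final G1 returns to the first vertex.

**Shape 5** — `<rect>` rectangle, stroke `#ff0000` → engrave (S239, F3624). Machine vertices: (34.263,107.256) → (131.701,107.256) → (131.701,51.492) → (34.263,51.492) → (34.263,107.256). Closed: final G1 returns to the first vertex.

**Shape 6** — `<polygon>` rectangle, stroke `#ff0000` → engrave (S239, F3624). Machine vertices: (104.445,57.987) → (124.108,57.987) → (124.108,15.225) → (104.445,15.225) → (104.445,57.987). Closed: final G1 returns to the first vertex.

; LightBurn 1.7.01
; GRBL device profile, absolute coords
G21
G90
G0 X28.184 Y55.772
M4 S239
G1 X140.770 Y48.285 F3624
G0 X115.160 Y10.549
M4 S239
G1 X97.788 Y5.146 F3624
G1 X82.733 Y15.360
G1 X81.332 Y33.498
G1 X94.639 Y45.903
G1 X112.635 Y43.233
G1 X121.768 Y27.499
G1 X115.160 Y10.549
G0 X225.443 Y84.187
M4 S239
G1 X237.450 Y84.598 F3624
G1 X243.810 Y74.405
G1 X238.163 Y63.801
G1 X226.156 Y63.390
G1 X219.796 Y73.583
G1 X225.443 Y84.187
G0 X34.463 Y93.507
M4 S239
G1 X147.522 Y93.507 F3624
G1 X147.522 Y70.558
G1 X34.463 Y70.558
G1 X34.463 Y93.507
G0 X34.263 Y107.256
M4 S239
G1 X131.701 Y107.256 F3624
G1 X131.701 Y51.492
G1 X34.263 Y51.492
G1 X34.263 Y107.256
G0 X104.445 Y57.987
M4 S239
G1 X124.108 Y57.987 F3624
G1 X124.108 Y15.225
G1 X104.445 Y15.225
G1 X104.445 Y57.987
M5
G0 X0.000 Y0.000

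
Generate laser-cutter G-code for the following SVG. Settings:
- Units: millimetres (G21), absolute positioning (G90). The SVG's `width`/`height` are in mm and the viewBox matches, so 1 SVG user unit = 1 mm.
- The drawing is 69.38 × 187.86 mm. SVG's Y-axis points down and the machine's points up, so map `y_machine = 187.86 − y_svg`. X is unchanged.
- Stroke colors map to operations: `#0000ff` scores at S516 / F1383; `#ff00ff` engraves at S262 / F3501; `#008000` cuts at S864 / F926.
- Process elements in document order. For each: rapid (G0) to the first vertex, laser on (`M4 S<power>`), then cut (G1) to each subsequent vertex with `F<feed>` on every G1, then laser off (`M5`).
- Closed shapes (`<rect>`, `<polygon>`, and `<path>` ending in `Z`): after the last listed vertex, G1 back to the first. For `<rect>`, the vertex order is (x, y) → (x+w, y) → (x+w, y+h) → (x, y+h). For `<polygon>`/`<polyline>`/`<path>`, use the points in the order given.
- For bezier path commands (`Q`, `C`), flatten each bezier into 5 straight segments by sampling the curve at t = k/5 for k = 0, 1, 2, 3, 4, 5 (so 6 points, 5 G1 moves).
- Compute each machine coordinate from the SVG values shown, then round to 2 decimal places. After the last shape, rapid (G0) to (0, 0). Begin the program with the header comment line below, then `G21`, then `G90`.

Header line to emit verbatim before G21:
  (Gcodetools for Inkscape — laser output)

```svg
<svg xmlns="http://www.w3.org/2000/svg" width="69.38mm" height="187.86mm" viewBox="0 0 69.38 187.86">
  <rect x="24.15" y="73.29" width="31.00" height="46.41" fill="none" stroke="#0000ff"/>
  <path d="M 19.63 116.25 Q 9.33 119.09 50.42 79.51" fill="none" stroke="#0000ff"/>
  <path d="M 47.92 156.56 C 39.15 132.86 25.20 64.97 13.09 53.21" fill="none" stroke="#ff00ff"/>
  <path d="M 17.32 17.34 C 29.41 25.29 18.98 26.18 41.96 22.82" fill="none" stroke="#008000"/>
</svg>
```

(Gcodetools for Inkscape — laser output)
G21
G90
G0 X24.15 Y114.57
M4 S516
G1 X55.15 Y114.57 F1383
G1 X55.15 Y68.16 F1383
G1 X24.15 Y68.16 F1383
G1 X24.15 Y114.57 F1383
M5
G0 X19.63 Y71.61
M4 S516
G1 X17.57 Y72.17 F1383
G1 X19.61 Y76.13 F1383
G1 X25.77 Y83.47 F1383
G1 X36.04 Y94.21 F1383
G1 X50.42 Y108.35 F1383
M5
G0 X47.92 Y31.30
M4 S262
G1 X42.09 Y50.02 F3501
G1 X35.36 Y74.53 F3501
G1 X28.06 Y100.02 F3501
G1 X20.52 Y121.66 F3501
G1 X13.09 Y134.65 F3501
M5
G0 X17.32 Y170.52
M4 S864
G1 X22.32 Y166.57 F926
G1 X24.60 Y164.19 F926
G1 X26.84 Y163.23 F926
G1 X31.73 Y163.56 F926
G1 X41.96 Y165.04 F926
M5
G0 X0.00 Y0.00

Since the viewBox matches the mm dimensions, user units are millimetres directly. The only transform is the Y-flip y_m = 187.86 − y_svg.

Shape 1 is a rectangle drawn with `<rect>`. Its stroke #0000ff means score at S516, F1383. After flipping Y the toolpath is (24.15,114.57) → (55.15,114.57) → (55.15,68.16) → (24.15,68.16) → (24.15,114.57), returning to the start.

Shape 2 is a quadratic bezier drawn with `<path>`. Its stroke #0000ff means score at S516, F1383. After flipping Y the toolpath is (19.63,71.61) → (17.57,72.17) → (19.61,76.13) → (25.77,83.47) → (36.04,94.21) → (50.42,108.35).

Shape 3 is a cubic bezier drawn with `<path>`. Its stroke #ff00ff means engrave at S262, F3501. After flipping Y the toolpath is (47.92,31.30) → (42.09,50.02) → (35.36,74.53) → (28.06,100.02) → (20.52,121.66) → (13.09,134.65).

Shape 4 is a cubic bezier drawn with `<path>`. Its stroke #008000 means cut at S864, F926. After flipping Y the toolpath is (17.32,170.52) → (22.32,166.57) → (24.60,164.19) → (26.84,163.23) → (31.73,163.56) → (41.96,165.04).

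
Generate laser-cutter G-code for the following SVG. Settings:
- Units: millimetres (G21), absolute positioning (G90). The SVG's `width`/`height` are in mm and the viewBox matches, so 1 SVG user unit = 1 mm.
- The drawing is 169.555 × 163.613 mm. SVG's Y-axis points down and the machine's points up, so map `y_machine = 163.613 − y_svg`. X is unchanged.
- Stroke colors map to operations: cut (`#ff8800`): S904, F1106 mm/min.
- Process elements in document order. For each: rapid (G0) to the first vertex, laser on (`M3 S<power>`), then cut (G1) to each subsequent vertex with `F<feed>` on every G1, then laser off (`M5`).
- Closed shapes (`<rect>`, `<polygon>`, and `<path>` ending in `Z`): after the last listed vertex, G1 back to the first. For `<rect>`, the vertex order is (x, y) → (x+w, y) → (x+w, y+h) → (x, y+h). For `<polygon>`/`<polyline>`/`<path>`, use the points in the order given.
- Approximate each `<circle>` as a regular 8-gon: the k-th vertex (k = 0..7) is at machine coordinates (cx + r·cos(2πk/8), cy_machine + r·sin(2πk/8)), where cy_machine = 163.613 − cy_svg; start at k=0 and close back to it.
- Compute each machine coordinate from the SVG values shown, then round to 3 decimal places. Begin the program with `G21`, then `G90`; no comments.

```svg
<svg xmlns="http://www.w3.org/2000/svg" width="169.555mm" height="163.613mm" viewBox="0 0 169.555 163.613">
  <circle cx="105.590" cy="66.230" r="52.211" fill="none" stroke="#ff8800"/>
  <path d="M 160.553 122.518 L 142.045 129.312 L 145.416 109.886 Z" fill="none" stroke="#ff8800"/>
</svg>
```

G21
G90
G0 X157.801 Y97.383
M3 S904
G1 X142.509 Y134.302 F1106
G1 X105.590 Y149.594 F1106
G1 X68.671 Y134.302 F1106
G1 X53.379 Y97.383 F1106
G1 X68.671 Y60.464 F1106
G1 X105.590 Y45.172 F1106
G1 X142.509 Y60.464 F1106
G1 X157.801 Y97.383 F1106
M5
G0 X160.553 Y41.095
M3 S904
G1 X142.045 Y34.301 F1106
G1 X145.416 Y53.727 F1106
G1 X160.553 Y41.095 F1106
M5

Since the viewBox matches the mm dimensions, user units are millimetres directly. The only transform is the Y-flip y_m = 163.613 − y_svg.

Shape 1 is a circle drawn with `<circle>`. Its stroke #ff8800 means cut at S904, F1106. After flipping Y the toolpath is (157.801,97.383) → (142.509,134.302) → (105.590,149.594) → (68.671,134.302) → (53.379,97.383) → (68.671,60.464) → (105.590,45.172) → (142.509,60.464) → (157.801,97.383), returning to the start.

Shape 2 is a regular polygon drawn with `<path>`. Its stroke #ff8800 means cut at S904, F1106. After flipping Y the toolpath is (160.553,41.095) → (142.045,34.301) → (145.416,53.727) → (160.553,41.095), returning to the start.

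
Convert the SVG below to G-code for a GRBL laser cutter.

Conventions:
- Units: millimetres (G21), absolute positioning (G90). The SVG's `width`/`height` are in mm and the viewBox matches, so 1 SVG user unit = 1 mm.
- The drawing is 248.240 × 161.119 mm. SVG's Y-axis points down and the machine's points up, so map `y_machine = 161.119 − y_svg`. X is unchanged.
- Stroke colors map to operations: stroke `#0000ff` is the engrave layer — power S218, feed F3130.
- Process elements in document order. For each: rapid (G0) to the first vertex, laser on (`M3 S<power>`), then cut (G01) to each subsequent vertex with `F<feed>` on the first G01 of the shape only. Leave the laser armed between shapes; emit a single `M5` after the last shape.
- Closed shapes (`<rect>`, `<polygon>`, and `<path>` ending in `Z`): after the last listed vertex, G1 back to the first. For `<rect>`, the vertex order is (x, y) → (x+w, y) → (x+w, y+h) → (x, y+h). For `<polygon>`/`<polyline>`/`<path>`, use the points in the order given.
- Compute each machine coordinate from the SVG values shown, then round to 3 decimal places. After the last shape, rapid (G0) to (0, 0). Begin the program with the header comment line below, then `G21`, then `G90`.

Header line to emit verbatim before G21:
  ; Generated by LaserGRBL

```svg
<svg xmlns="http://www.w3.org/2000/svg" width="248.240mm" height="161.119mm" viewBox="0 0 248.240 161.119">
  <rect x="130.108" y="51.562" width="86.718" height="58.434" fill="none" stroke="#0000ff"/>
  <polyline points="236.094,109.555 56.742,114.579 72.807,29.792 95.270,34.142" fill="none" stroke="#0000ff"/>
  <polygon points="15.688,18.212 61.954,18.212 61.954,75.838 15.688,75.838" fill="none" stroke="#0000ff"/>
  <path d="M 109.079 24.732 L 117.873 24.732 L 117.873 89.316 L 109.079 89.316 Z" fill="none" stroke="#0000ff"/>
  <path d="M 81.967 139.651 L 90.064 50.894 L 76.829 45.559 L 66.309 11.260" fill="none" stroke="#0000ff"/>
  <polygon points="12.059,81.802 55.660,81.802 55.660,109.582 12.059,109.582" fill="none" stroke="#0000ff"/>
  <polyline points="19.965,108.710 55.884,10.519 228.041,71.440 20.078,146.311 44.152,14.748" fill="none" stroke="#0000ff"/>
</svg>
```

; Generated by LaserGRBL
G21
G90
G0 X130.108 Y109.557
M3 S218
G01 X216.826 Y109.557 F3130
G01 X216.826 Y51.123
G01 X130.108 Y51.123
G01 X130.108 Y109.557
G0 X236.094 Y51.564
M3 S218
G01 X56.742 Y46.540 F3130
G01 X72.807 Y131.327
G01 X95.270 Y126.977
G0 X15.688 Y142.907
M3 S218
G01 X61.954 Y142.907 F3130
G01 X61.954 Y85.281
G01 X15.688 Y85.281
G01 X15.688 Y142.907
G0 X109.079 Y136.387
M3 S218
G01 X117.873 Y136.387 F3130
G01 X117.873 Y71.803
G01 X109.079 Y71.803
G01 X109.079 Y136.387
G0 X81.967 Y21.468
M3 S218
G01 X90.064 Y110.225 F3130
G01 X76.829 Y115.560
G01 X66.309 Y149.859
G0 X12.059 Y79.317
M3 S218
G01 X55.660 Y79.317 F3130
G01 X55.660 Y51.537
G01 X12.059 Y51.537
G01 X12.059 Y79.317
G0 X19.965 Y52.409
M3 S218
G01 X55.884 Y150.600 F3130
G01 X228.041 Y89.679
G01 X20.078 Y14.808
G01 X44.152 Y146.371
M5
G0 X0.000 Y0.000

1 u = 1 mm; y_m = 161.119 − y.

[1] `<rect>` rectangle, #0000ff→engrave S218 F3130: (130.108,109.557) → (216.826,109.557) → (216.826,51.123) → (130.108,51.123) → (130.108,109.557) (closed)

[2] `<polyline>` open polyline, #0000ff→engrave S218 F3130: (236.094,51.564) → (56.742,46.540) → (72.807,131.327) → (95.270,126.977)

[3] `<polygon>` rectangle, #0000ff→engrave S218 F3130: (15.688,142.907) → (61.954,142.907) → (61.954,85.281) → (15.688,85.281) → (15.688,142.907) (closed)

[4] `<path>` rectangle, #0000ff→engrave S218 F3130: (109.079,136.387) → (117.873,136.387) → (117.873,71.803) → (109.079,71.803) → (109.079,136.387) (closed)

[5] `<path>` open polyline, #0000ff→engrave S218 F3130: (81.967,21.468) → (90.064,110.225) → (76.829,115.560) → (66.309,149.859)

[6] `<polygon>` rectangle, #0000ff→engrave S218 F3130: (12.059,79.317) → (55.660,79.317) → (55.660,51.537) → (12.059,51.537) → (12.059,79.317) (closed)

[7] `<polyline>` open polyline, #0000ff→engrave S218 F3130: (19.965,52.409) → (55.884,150.600) → (228.041,89.679) → (20.078,14.808) → (44.152,146.371)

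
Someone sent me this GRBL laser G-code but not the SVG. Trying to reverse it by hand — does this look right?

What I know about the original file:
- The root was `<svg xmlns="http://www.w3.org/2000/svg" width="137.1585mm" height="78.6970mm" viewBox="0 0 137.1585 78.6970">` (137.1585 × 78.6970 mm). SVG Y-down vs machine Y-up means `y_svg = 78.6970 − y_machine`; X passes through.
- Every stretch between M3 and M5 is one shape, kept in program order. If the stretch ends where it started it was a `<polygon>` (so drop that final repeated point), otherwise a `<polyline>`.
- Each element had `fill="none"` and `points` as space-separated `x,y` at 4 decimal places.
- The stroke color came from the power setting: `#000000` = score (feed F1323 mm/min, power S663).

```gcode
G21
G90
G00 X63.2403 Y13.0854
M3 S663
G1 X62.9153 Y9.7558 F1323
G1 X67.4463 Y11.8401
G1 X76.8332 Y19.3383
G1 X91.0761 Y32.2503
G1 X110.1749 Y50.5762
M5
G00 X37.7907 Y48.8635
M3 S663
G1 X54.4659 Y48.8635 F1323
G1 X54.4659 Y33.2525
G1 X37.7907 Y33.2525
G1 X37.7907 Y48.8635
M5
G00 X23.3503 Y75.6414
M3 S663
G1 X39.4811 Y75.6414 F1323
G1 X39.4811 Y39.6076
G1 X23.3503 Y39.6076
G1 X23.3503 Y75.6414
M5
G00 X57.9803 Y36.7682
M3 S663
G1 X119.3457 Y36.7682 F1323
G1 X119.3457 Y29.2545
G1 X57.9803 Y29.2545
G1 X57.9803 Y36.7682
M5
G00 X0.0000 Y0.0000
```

Each laser-on run becomes one SVG element. Flip Y back into SVG space with y_svg = 78.6970 − y_machine. Every run uses S663, so all elements get stroke `#000000` (score).

Run 1: The run is open, so emit a `<polyline>` with points (Y-flipped): 63.2403,65.6116 62.9153,68.9412 67.4463,66.8569 76.8332,59.3587 91.0761,46.4467 110.1749,28.1208.

Run 2: The run returns to its start, so emit a `<polygon>` with points (Y-flipped): 37.7907,29.8335 54.4659,29.8335 54.4659,45.4445 37.7907,45.4445.

Run 3: The run returns to its start, so emit a `<polygon>` with points (Y-flipped): 23.3503,3.0556 39.4811,3.0556 39.4811,39.0894 23.3503,39.0894.

Run 4: The run returns to its start, so emit a `<polygon>` with points (Y-flipped): 57.9803,41.9288 119.3457,41.9288 119.3457,49.4425 57.9803,49.4425.

<svg xmlns="http://www.w3.org/2000/svg" width="137.1585mm" height="78.6970mm" viewBox="0 0 137.1585 78.6970">
  <polyline points="63.2403,65.6116 62.9153,68.9412 67.4463,66.8569 76.8332,59.3587 91.0761,46.4467 110.1749,28.1208" fill="none" stroke="#000000"/>
  <polygon points="37.7907,29.8335 54.4659,29.8335 54.4659,45.4445 37.7907,45.4445" fill="none" stroke="#000000"/>
  <polygon points="23.3503,3.0556 39.4811,3.0556 39.4811,39.0894 23.3503,39.0894" fill="none" stroke="#000000"/>
  <polygon points="57.9803,41.9288 119.3457,41.9288 119.3457,49.4425 57.9803,49.4425" fill="none" stroke="#000000"/>
</svg>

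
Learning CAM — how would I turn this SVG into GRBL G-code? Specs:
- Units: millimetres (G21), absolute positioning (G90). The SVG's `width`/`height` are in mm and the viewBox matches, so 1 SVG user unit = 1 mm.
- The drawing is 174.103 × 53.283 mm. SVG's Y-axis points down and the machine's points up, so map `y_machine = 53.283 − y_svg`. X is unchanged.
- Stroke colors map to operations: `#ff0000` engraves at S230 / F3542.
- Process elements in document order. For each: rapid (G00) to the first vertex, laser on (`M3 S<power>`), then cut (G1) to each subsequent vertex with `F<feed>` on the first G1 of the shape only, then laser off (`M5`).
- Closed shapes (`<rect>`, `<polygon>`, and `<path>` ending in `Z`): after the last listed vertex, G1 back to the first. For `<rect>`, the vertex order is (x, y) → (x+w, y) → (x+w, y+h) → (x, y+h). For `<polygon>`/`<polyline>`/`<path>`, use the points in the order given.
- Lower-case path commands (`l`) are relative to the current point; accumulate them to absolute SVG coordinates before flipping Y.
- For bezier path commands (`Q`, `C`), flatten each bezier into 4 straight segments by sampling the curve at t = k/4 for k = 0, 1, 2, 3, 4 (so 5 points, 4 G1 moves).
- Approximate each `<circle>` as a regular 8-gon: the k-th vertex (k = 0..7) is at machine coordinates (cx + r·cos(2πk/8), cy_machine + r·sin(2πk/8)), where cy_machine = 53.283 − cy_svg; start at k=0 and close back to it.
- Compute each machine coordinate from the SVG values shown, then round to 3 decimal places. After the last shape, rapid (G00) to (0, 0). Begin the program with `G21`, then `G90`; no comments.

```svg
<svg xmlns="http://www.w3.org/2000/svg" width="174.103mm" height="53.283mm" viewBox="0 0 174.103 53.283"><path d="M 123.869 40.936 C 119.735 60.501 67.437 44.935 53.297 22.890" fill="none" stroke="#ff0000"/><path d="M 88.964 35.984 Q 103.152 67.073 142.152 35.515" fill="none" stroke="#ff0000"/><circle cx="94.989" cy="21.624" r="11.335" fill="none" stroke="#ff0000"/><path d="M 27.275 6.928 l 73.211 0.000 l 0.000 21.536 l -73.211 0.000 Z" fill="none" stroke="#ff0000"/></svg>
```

G21
G90
G00 X123.869 Y12.347
M3 S230
G1 X113.087 Y3.813 F3542
G1 X92.335 Y5.766
G1 X69.708 Y15.522
G1 X53.297 Y30.393
M5
G00 X88.964 Y17.299
M3 S230
G1 X97.609 Y5.670 F3542
G1 X109.355 Y1.872
G1 X124.203 Y5.904
G1 X142.152 Y17.768
M5
G00 X106.324 Y31.659
M3 S230
G1 X103.004 Y39.674 F3542
G1 X94.989 Y42.994
G1 X86.974 Y39.674
G1 X83.654 Y31.659
G1 X86.974 Y23.644
G1 X94.989 Y20.324
G1 X103.004 Y23.644
G1 X106.324 Y31.659
M5
G00 X27.275 Y46.355
M3 S230
G1 X100.486 Y46.355 F3542
G1 X100.486 Y24.819
G1 X27.275 Y24.819
G1 X27.275 Y46.355
M5
G00 X0.000 Y0.000

1 u = 1 mm; y_m = 53.283 − y.

[1] `<path>` cubic bezier, #ff0000→engrave S230 F3542: (123.869,12.347) → (113.087,3.813) → (92.335,5.766) → (69.708,15.522) → (53.297,30.393)

[2] `<path>` quadratic bezier, #ff0000→engrave S230 F3542: (88.964,17.299) → (97.609,5.670) → (109.355,1.872) → (124.203,5.904) → (142.152,17.768)

[3] `<circle>` circle, #ff0000→engrave S230 F3542: (106.324,31.659) → (103.004,39.674) → (94.989,42.994) → (86.974,39.674) → (83.654,31.659) → (86.974,23.644) → (94.989,20.324) → (103.004,23.644) → (106.324,31.659) (closed)

[4] `<path>` rectangle, #ff0000→engrave S230 F3542: (27.275,46.355) → (100.486,46.355) → (100.486,24.819) → (27.275,24.819) → (27.275,46.355) (closed)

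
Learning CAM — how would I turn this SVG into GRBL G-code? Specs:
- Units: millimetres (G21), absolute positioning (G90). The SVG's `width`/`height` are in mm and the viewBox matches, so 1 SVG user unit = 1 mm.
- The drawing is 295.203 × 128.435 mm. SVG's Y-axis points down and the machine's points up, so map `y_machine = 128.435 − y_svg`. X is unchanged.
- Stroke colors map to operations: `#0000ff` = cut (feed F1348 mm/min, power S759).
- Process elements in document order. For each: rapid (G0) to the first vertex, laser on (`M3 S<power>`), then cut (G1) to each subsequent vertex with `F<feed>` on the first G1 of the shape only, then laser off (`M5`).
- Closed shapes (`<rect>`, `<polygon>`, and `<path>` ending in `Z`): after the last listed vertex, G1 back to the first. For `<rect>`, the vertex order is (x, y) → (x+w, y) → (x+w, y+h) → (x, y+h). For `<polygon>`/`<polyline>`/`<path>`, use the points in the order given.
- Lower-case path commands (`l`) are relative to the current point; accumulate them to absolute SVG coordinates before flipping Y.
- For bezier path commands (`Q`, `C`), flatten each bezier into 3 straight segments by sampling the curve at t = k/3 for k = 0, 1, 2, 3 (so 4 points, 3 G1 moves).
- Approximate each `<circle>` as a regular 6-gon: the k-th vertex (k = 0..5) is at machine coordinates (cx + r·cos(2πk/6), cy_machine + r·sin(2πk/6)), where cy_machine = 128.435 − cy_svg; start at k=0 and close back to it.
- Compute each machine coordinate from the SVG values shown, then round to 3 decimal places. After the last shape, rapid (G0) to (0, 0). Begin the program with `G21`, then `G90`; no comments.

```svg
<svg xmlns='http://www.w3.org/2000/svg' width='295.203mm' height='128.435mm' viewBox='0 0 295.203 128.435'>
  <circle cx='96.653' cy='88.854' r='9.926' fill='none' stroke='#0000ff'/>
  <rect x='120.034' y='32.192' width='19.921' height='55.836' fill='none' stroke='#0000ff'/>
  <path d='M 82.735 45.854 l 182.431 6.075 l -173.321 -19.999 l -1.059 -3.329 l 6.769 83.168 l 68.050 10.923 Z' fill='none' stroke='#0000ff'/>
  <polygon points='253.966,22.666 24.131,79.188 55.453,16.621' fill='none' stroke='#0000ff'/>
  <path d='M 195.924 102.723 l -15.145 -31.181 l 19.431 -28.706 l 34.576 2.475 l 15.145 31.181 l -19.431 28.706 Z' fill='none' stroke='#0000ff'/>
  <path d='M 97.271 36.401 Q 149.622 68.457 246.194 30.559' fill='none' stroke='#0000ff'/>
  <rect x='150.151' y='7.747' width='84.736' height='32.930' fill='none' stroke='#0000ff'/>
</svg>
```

viewBox `0 0 295.203 128.435` with mm width/height → 1 unit = 1 mm. Flip: y_m = 128.435 − y_svg.

**Shape 1** — `<circle>` circle, stroke `#0000ff` → cut (S759, F1348). Machine vertices: (106.579,39.581) → (101.616,48.177) → (91.690,48.177) → (86.727,39.581) → (91.690,30.985) → (101.616,30.985) → (106.579,39.581). Closed: final G1 returns to the first vertex.

**Shape 2** — `<rect>` rectangle, stroke `#0000ff` → cut (S759, F1348). Machine vertices: (120.034,96.243) → (139.955,96.243) → (139.955,40.407) → (120.034,40.407) → (120.034,96.243). Closed: final G1 returns to the first vertex.

**Shape 3** — `<path>` closed polygon, stroke `#0000ff` → cut (S759, F1348). Machine vertices: (82.735,82.581) → (265.166,76.506) → (91.845,96.505) → (90.786,99.834) → (97.555,16.666) → (165.605,5.743) → (82.735,82.581). Closed: final G1 returns to the first vertex.

**Shape 4** — `<polygon>` closed polygon, stroke `#0000ff` → cut (S759, F1348). Machine vertices: (253.966,105.769) → (24.131,49.247) → (55.453,111.814) → (253.966,105.769). Closed: final G1 returns to the first vertex.

**Shape 5** — `<path>` regular polygon, stroke `#0000ff` → cut (S759, F1348). Machine vertices: (195.924,25.712) → (180.779,56.893) → (200.210,85.599) → (234.786,83.124) → (249.931,51.943) → (230.500,23.237) → (195.924,25.712). Closed: final G1 returns to the first vertex.

**Shape 6** — `<path>` quadratic bezier, stroke `#0000ff` → cut (S759, F1348). Control points (SVG): P0=(97.271,36.401), P1=(149.622,68.457), P2=(246.194,30.559); sampled at t=k/3. Machine vertices: (97.271,92.034) → (137.085,78.436) → (186.726,80.383) → (246.194,97.876). Open path.

**Shape 7** — `<rect>` rectangle, stroke `#0000ff` → cut (S759, F1348). Machine vertices: (150.151,120.688) → (234.887,120.688) → (234.887,87.758) → (150.151,87.758) → (150.151,120.688). Closed: final G1 returns to the first vertex.

G21
G90
G0 X106.579 Y39.581
M3 S759
G1 X101.616 Y48.177 F1348
G1 X91.690 Y48.177
G1 X86.727 Y39.581
G1 X91.690 Y30.985
G1 X101.616 Y30.985
G1 X106.579 Y39.581
M5
G0 X120.034 Y96.243
M3 S759
G1 X139.955 Y96.243 F1348
G1 X139.955 Y40.407
G1 X120.034 Y40.407
G1 X120.034 Y96.243
M5
G0 X82.735 Y82.581
M3 S759
G1 X265.166 Y76.506 F1348
G1 X91.845 Y96.505
G1 X90.786 Y99.834
G1 X97.555 Y16.666
G1 X165.605 Y5.743
G1 X82.735 Y82.581
M5
G0 X253.966 Y105.769
M3 S759
G1 X24.131 Y49.247 F1348
G1 X55.453 Y111.814
G1 X253.966 Y105.769
M5
G0 X195.924 Y25.712
M3 S759
G1 X180.779 Y56.893 F1348
G1 X200.210 Y85.599
G1 X234.786 Y83.124
G1 X249.931 Y51.943
G1 X230.500 Y23.237
G1 X195.924 Y25.712
M5
G0 X97.271 Y92.034
M3 S759
G1 X137.085 Y78.436 F1348
G1 X186.726 Y80.383
G1 X246.194 Y97.876
M5
G0 X150.151 Y120.688
M3 S759
G1 X234.887 Y120.688 F1348
G1 X234.887 Y87.758
G1 X150.151 Y87.758
G1 X150.151 Y120.688
M5
G0 X0.000 Y0.000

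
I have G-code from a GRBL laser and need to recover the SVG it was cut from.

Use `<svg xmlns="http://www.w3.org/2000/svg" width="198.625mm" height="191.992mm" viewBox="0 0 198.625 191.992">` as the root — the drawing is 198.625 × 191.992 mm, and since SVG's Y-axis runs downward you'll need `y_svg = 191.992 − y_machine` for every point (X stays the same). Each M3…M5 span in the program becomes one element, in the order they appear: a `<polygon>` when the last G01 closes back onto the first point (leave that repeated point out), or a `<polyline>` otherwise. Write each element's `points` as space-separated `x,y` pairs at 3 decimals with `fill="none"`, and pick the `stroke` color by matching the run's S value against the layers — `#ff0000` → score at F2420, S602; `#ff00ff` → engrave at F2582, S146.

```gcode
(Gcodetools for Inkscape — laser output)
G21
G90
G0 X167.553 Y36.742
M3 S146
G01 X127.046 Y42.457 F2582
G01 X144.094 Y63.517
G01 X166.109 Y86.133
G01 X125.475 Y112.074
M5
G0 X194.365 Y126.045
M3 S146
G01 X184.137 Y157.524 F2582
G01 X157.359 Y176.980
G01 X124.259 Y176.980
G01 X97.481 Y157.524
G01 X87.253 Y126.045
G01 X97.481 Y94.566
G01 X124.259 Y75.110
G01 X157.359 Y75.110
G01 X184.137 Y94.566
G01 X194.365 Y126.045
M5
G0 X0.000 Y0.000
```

<svg xmlns="http://www.w3.org/2000/svg" width="198.625mm" height="191.992mm" viewBox="0 0 198.625 191.992">
  <polyline points="167.553,155.250 127.046,149.535 144.094,128.475 166.109,105.859 125.475,79.918" fill="none" stroke="#ff00ff"/>
  <polygon points="194.365,65.947 184.137,34.468 157.359,15.012 124.259,15.012 97.481,34.468 87.253,65.947 97.481,97.426 124.259,116.882 157.359,116.882 184.137,97.426" fill="none" stroke="#ff00ff"/>
</svg>

Each laser-on run becomes one SVG element. Flip Y back into SVG space with y_svg = 191.992 − y_machine. Every run uses S146, so all elements get stroke `#ff00ff` (engrave).

Run 1: The run is open, so emit a `<polyline>` with points (Y-flipped): 167.553,155.250 127.046,149.535 144.094,128.475 166.109,105.859 125.475,79.918.

Run 2: The run returns to its start, so emit a `<polygon>` with points (Y-flipped): 194.365,65.947 184.137,34.468 157.359,15.012 124.259,15.012 97.481,34.468 87.253,65.947 97.481,97.426 124.259,116.882 157.359,116.882 184.137,97.426.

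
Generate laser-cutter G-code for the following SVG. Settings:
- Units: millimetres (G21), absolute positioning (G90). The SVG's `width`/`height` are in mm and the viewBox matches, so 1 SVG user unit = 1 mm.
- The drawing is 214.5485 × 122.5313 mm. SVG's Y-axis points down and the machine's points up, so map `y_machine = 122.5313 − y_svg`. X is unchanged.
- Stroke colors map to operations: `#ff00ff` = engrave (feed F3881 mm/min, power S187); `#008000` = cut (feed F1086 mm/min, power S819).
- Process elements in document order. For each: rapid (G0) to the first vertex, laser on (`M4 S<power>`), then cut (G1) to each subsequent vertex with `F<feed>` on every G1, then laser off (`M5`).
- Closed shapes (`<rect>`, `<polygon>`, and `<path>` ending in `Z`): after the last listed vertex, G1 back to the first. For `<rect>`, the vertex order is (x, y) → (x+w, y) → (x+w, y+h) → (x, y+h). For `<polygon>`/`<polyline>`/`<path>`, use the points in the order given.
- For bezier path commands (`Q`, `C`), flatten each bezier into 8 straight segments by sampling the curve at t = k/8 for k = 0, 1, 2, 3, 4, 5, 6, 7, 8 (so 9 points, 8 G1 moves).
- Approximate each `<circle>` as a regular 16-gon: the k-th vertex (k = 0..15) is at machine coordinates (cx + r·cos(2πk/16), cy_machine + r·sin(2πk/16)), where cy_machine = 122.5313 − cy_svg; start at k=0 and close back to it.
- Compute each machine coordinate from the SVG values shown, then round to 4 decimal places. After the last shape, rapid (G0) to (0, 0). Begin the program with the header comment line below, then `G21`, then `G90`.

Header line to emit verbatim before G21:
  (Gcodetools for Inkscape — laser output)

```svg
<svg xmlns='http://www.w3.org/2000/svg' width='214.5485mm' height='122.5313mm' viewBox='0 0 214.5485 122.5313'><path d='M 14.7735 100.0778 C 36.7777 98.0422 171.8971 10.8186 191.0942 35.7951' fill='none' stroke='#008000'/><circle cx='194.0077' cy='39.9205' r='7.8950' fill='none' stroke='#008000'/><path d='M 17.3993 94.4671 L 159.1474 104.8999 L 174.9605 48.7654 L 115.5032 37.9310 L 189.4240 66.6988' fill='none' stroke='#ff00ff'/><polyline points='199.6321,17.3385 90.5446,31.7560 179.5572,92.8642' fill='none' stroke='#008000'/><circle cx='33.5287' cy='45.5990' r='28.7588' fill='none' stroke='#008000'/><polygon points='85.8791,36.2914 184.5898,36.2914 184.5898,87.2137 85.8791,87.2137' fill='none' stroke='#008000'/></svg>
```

(Gcodetools for Inkscape — laser output)
G21
G90
G0 X14.7735 Y22.4535
M4 S819
G1 X27.8800 Y26.8245 F1086
G1 X48.9070 Y36.8688 F1086
G1 X75.1706 Y50.2731 F1086
G1 X103.9865 Y64.7244 F1086
G1 X132.6709 Y77.9095 F1086
G1 X158.5397 Y87.5152 F1086
G1 X178.9088 Y91.2285 F1086
G1 X191.0942 Y86.7362 F1086
M5
G0 X201.9027 Y82.6108
M4 S819
G1 X201.3017 Y85.6321 F1086
G1 X199.5903 Y88.1934 F1086
G1 X197.0290 Y89.9048 F1086
G1 X194.0077 Y90.5058 F1086
G1 X190.9864 Y89.9048 F1086
G1 X188.4251 Y88.1934 F1086
G1 X186.7137 Y85.6321 F1086
G1 X186.1127 Y82.6108 F1086
G1 X186.7137 Y79.5895 F1086
G1 X188.4251 Y77.0282 F1086
G1 X190.9864 Y75.3168 F1086
G1 X194.0077 Y74.7158 F1086
G1 X197.0290 Y75.3168 F1086
G1 X199.5903 Y77.0282 F1086
G1 X201.3017 Y79.5895 F1086
G1 X201.9027 Y82.6108 F1086
M5
G0 X17.3993 Y28.0642
M4 S187
G1 X159.1474 Y17.6314 F3881
G1 X174.9605 Y73.7659 F3881
G1 X115.5032 Y84.6003 F3881
G1 X189.4240 Y55.8325 F3881
M5
G0 X199.6321 Y105.1928
M4 S819
G1 X90.5446 Y90.7753 F1086
G1 X179.5572 Y29.6671 F1086
M5
G0 X62.2875 Y76.9323
M4 S819
G1 X60.0984 Y87.9378 F1086
G1 X53.8642 Y97.2678 F1086
G1 X44.5342 Y103.5020 F1086
G1 X33.5287 Y105.6911 F1086
G1 X22.5232 Y103.5020 F1086
G1 X13.1932 Y97.2678 F1086
G1 X6.9590 Y87.9378 F1086
G1 X4.7699 Y76.9323 F1086
G1 X6.9590 Y65.9268 F1086
G1 X13.1932 Y56.5968 F1086
G1 X22.5232 Y50.3626 F1086
G1 X33.5287 Y48.1735 F1086
G1 X44.5342 Y50.3626 F1086
G1 X53.8642 Y56.5968 F1086
G1 X60.0984 Y65.9268 F1086
G1 X62.2875 Y76.9323 F1086
M5
G0 X85.8791 Y86.2399
M4 S819
G1 X184.5898 Y86.2399 F1086
G1 X184.5898 Y35.3176 F1086
G1 X85.8791 Y35.3176 F1086
G1 X85.8791 Y86.2399 F1086
M5
G0 X0.0000 Y0.0000

viewBox `0 0 214.5485 122.5313` with mm width/height → 1 unit = 1 mm. Flip: y_m = 122.5313 − y_svg.

**Shape 1** — `<path>` cubic bezier, stroke `#008000` → cut (S819, F1086). Control points (SVG): P0=(14.7735,100.0778), P1=(36.7777,98.0422), P2=(171.8971,10.8186), P3=(191.0942,35.7951); sampled at t=k/8. Machine vertices: (14.7735,22.4535) → (27.8800,26.8245) → (48.9070,36.8688) → (75.1706,50.2731) → (103.9865,64.7244) → (132.6709,77.9095) → (158.5397,87.5152) → (178.9088,91.2285) → (191.0942,86.7362). Open path.

**Shape 2** — `<circle>` circle, stroke `#008000` → cut (S819, F1086). Machine vertices: (201.9027,82.6108) → (201.3017,85.6321) → (199.5903,88.1934) → (197.0290,89.9048) → (194.0077,90.5058) → (190.9864,89.9048) → (188.4251,88.1934) → (186.7137,85.6321) → (186.1127,82.6108) → (186.7137,79.5895) → (188.4251,77.0282) → (190.9864,75.3168) → (194.0077,74.7158) → (197.0290,75.3168) → (199.5903,77.0282) → (201.3017,79.5895) → (201.9027,82.6108). Closed: final G1 returns to the first vertex.

**Shape 3** — `<path>` open polyline, stroke `#ff00ff` → engrave (S187, F3881). Machine vertices: (17.3993,28.0642) → (159.1474,17.6314) → (174.9605,73.7659) → (115.5032,84.6003) → (189.4240,55.8325). Open path.

**Shape 4** — `<polyline>` open polyline, stroke `#008000` → cut (S819, F1086). Machine vertices: (199.6321,105.1928) → (90.5446,90.7753) → (179.5572,29.6671). Open path.

**Shape 5** — `<circle>` circle, stroke `#008000` → cut (S819, F1086). Machine vertices: (62.2875,76.9323) → (60.0984,87.9378) → (53.8642,97.2678) → (44.5342,103.5020) → (33.5287,105.6911) → (22.5232,103.5020) → (13.1932,97.2678) → (6.9590,87.9378) → (4.7699,76.9323) → (6.9590,65.9268) → (13.1932,56.5968) → (22.5232,50.3626) → (33.5287,48.1735) → (44.5342,50.3626) → (53.8642,56.5968) → (60.0984,65.9268) → (62.2875,76.9323). Closed: final G1 returns to the first vertex.

**Shape 6** — `<polygon>` rectangle, stroke `#008000` → cut (S819, F1086). Machine vertices: (85.8791,86.2399) → (184.5898,86.2399) → (184.5898,35.3176) → (85.8791,35.3176) → (85.8791,86.2399). Closed: final G1 returns to the first vertex.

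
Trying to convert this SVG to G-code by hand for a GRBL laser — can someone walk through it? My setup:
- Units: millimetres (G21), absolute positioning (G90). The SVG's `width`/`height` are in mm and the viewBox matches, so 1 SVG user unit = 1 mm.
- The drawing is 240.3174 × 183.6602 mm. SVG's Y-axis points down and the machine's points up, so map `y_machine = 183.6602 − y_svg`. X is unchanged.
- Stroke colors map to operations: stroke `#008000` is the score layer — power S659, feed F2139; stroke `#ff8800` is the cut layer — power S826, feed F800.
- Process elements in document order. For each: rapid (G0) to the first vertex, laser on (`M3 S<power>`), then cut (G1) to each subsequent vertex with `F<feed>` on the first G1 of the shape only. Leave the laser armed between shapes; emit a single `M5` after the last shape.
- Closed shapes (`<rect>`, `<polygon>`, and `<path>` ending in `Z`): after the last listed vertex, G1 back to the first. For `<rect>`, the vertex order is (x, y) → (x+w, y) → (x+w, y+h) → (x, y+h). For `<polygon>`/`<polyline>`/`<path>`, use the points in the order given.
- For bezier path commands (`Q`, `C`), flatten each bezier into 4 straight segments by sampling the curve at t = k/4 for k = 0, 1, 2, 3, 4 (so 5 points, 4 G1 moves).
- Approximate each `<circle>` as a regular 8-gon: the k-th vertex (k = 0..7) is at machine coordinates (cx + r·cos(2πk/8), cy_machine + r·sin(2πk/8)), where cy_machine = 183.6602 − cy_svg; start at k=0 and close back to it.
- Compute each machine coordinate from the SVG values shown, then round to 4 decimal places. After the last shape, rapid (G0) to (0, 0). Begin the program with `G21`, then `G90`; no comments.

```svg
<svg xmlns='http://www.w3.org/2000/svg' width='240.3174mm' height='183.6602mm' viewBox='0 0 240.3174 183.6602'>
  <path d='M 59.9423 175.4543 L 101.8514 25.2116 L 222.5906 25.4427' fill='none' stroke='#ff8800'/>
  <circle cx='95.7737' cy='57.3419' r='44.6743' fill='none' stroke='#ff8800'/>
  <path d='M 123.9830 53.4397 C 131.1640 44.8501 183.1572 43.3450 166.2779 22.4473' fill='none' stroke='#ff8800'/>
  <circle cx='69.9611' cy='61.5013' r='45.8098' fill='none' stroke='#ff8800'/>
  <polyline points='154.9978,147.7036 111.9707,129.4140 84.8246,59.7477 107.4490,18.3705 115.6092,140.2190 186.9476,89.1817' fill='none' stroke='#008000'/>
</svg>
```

1 u = 1 mm; y_m = 183.6602 − y.

[1] `<path>` open polyline, #ff8800→cut S826 F800: (59.9423,8.2059) → (101.8514,158.4486) → (222.5906,158.2175)

[2] `<circle>` circle, #ff8800→cut S826 F800: (140.4480,126.3183) → (127.3632,157.9078) → (95.7737,170.9926) → (64.1842,157.9078) → (51.0994,126.3183) → (64.1842,94.7288) → (95.7737,81.6440) → (127.3632,94.7288) → (140.4480,126.3183) (closed)

[3] `<path>` cubic bezier, #ff8800→cut S826 F800: (123.9830,130.2205) → (135.9947,135.7481) → (154.1531,141.1012) → (167.8001,148.7620) → (166.2779,161.2129)

[4] `<circle>` circle, #ff8800→cut S826 F800: (115.7709,122.1589) → (102.3535,154.5513) → (69.9611,167.9687) → (37.5687,154.5513) → (24.1513,122.1589) → (37.5687,89.7665) → (69.9611,76.3491) → (102.3535,89.7665) → (115.7709,122.1589) (closed)

[5] `<polyline>` open polyline, #008000→score S659 F2139: (154.9978,35.9566) → (111.9707,54.2462) → (84.8246,123.9125) → (107.4490,165.2897) → (115.6092,43.4412) → (186.9476,94.4785)

G21
G90
G0 X59.9423 Y8.2059
M3 S826
G1 X101.8514 Y158.4486 F800
G1 X222.5906 Y158.2175
G0 X140.4480 Y126.3183
M3 S826
G1 X127.3632 Y157.9078 F800
G1 X95.7737 Y170.9926
G1 X64.1842 Y157.9078
G1 X51.0994 Y126.3183
G1 X64.1842 Y94.7288
G1 X95.7737 Y81.6440
G1 X127.3632 Y94.7288
G1 X140.4480 Y126.3183
G0 X123.9830 Y130.2205
M3 S826
G1 X135.9947 Y135.7481 F800
G1 X154.1531 Y141.1012
G1 X167.8001 Y148.7620
G1 X166.2779 Y161.2129
G0 X115.7709 Y122.1589
M3 S826
G1 X102.3535 Y154.5513 F800
G1 X69.9611 Y167.9687
G1 X37.5687 Y154.5513
G1 X24.1513 Y122.1589
G1 X37.5687 Y89.7665
G1 X69.9611 Y76.3491
G1 X102.3535 Y89.7665
G1 X115.7709 Y122.1589
G0 X154.9978 Y35.9566
M3 S659
G1 X111.9707 Y54.2462 F2139
G1 X84.8246 Y123.9125
G1 X107.4490 Y165.2897
G1 X115.6092 Y43.4412
G1 X186.9476 Y94.4785
M5
G0 X0.0000 Y0.0000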